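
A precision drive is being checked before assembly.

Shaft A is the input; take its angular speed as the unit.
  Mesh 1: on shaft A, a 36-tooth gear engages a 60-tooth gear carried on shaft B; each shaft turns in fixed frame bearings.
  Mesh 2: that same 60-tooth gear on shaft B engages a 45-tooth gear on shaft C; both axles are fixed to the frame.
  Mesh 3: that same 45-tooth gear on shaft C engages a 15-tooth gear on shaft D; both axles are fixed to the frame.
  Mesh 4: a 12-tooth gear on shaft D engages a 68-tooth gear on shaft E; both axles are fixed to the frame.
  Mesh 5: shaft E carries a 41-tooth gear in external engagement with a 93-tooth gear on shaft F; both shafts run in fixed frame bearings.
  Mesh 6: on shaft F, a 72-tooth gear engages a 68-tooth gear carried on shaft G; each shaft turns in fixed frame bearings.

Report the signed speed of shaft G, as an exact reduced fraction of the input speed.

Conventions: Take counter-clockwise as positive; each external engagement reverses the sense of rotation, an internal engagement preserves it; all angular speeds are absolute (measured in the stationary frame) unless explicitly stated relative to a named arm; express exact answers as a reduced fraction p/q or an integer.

6-mesh fixed-axis compound train (all bearings frame-fixed)
mesh 1 [36T→60T]: |ω|/ω_in = 1×36/60 = 3/5, sense flips to −
mesh 2 [60T→45T]: |ω|/ω_in = (3/5)×60/45 = 4/5, sense flips to +
mesh 3 [45T→15T]: |ω|/ω_in = (4/5)×45/15 = 12/5, sense flips to −
mesh 4 [12T→68T]: |ω|/ω_in = (12/5)×12/68 = 36/85, sense flips to +
mesh 5 [41T→93T]: |ω|/ω_in = (36/85)×41/93 = 492/2635, sense flips to −
mesh 6 [72T→68T]: |ω|/ω_in = (492/2635)×72/68 = 8856/44795, sense flips to +
signed output speed (× input speed) = 8856/44795

8856/44795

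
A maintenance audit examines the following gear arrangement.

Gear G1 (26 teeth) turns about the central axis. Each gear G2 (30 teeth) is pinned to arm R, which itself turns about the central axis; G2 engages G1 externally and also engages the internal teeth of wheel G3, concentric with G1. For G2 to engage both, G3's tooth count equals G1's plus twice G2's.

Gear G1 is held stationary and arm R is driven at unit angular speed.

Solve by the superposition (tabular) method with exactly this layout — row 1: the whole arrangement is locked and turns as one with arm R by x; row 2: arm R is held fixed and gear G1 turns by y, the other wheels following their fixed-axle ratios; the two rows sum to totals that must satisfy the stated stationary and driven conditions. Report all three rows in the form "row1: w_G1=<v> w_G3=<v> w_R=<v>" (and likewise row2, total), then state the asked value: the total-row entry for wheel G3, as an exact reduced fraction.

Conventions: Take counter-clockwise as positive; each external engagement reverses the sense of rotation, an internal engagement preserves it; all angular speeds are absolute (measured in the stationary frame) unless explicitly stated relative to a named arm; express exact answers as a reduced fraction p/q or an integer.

row1: w_G1=1 w_G3=1 w_R=1
row2: w_G1=-1 w_G3=13/43 w_R=0
total: w_G1=0 w_G3=56/43 w_R=1
asked value: 56/43

planetary set (26T centre, 30T on arm, 86T internal) — Willis relation
row 1 (train locked, turned with arm): all members turn x
row 2 — arm fixed, fixed-axis ratios: sun y, ring −(26/86)·y, arm 0
boundary: total ω_sun = x + y = 0 and total ω_arm = x = 1  ⇒  y = -1, x = 1
row 2 ring = −(26/86)·(-1) = 13/43
totals (row 1 + row 2): sun 1 + (-1) = 0, ring 1 + 13/43 = 56/43, arm 1 + 0 = 1
asked cell (total, ring) = 56/43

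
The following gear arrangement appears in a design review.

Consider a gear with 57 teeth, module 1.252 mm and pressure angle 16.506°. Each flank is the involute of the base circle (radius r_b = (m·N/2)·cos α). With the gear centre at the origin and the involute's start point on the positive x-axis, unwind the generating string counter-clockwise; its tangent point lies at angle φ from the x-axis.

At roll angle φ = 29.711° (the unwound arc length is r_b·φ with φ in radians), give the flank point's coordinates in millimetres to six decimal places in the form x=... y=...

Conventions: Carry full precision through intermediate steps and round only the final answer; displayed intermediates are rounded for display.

x=38.506643 y=1.547790

single-mesh involute tooth geometry (57T wheel at module 1.252)
pitch radius r_p = m·N/2 = 1.252·57/2 = 35.682000
base radius r_b = r_p·cos α = 35.682000·cos 16.506° = 34.211544
roll angle φ = 29.711° = 0.51855477 rad
x = r_b·(cos φ + φ·sin φ) = 38.506643
y = r_b·(sin φ − φ·cos φ) = 1.547790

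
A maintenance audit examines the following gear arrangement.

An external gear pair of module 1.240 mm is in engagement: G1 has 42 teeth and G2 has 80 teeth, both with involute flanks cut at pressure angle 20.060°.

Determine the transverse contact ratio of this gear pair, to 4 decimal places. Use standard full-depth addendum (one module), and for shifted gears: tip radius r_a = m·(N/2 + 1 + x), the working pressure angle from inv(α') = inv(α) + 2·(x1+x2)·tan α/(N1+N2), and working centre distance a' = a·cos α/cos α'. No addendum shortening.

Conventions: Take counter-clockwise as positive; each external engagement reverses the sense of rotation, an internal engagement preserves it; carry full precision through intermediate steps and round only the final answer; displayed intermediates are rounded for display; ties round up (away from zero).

1.7710

class = single-mesh tooth geometry [involute pair 42T × 80T, m = 1.240]
base radii: r_b1 = 24.460256, r_b2 = 46.590964
tip radii: r_a1 = 27.280000, r_a2 = 50.840000
no profile shift: α' = α, a' = a
action lengths: √(r_a1²−r_b1²) = 12.078671, √(r_a2²−r_b2²) = 20.346688
base pitch p_b = π·m·cos α = 3.659246
CR = (12.078671 + 20.346688 − 75.640000·sin 20.06000°)/3.659246 = 1.771003
contact ratio ≈ 1.7710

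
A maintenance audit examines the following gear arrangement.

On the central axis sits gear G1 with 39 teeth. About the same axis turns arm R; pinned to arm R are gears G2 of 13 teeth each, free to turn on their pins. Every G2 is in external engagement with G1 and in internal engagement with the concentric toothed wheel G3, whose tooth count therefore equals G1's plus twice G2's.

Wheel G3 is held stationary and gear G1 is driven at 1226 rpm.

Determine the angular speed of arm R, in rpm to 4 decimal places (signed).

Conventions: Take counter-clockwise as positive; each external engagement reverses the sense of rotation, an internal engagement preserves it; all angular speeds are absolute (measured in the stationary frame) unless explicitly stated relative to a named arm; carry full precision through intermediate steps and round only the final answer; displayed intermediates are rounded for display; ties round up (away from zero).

planetary set (39T centre, 13T on arm, 65T internal) — Willis relation
normalise by the input: solve with ω_sun = 1, then scale by 1226 rpm
ring teeth: 39 + 2·13 = 65
39(ω_sun−ω_arm) = −65(ω_ring−ω_arm),  ω_ring = 0, ω_sun = 1
39(1−ω_arm) = −65(0−ω_arm)  ⇒  104·ω_arm = 39  ⇒  ω_arm = 3/8
scale: ω_arm = 3/8 × 1226 rpm = +459.7500 rpm

+459.7500 rpm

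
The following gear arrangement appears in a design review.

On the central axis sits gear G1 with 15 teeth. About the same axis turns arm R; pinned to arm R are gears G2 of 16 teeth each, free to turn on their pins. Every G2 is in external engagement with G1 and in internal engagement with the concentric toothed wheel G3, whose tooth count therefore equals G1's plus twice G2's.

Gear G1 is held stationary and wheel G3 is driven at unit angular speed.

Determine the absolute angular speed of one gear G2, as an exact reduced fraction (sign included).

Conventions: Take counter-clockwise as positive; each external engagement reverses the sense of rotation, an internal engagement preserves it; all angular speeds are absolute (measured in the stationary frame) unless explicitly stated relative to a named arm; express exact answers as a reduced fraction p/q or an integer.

planetary set (15T centre, 16T on arm, 47T internal) — Willis relation
ring teeth: 15 + 2·16 = 47
15(ω_sun−ω_arm) = −47(ω_ring−ω_arm),  ω_sun = 0, ω_ring = 1
15(0−ω_arm) = −47(1−ω_arm)  ⇒  62·ω_arm = 47  ⇒  ω_arm = 47/62
sun–planet mesh: 15·(0−47/62) = −16·(ω_p−ω_arm)  ⇒  ω_p−ω_arm = 705/992
ω_p = 47/62 + 705/992 = 47/32
exact speed ratio = 47/32

47/32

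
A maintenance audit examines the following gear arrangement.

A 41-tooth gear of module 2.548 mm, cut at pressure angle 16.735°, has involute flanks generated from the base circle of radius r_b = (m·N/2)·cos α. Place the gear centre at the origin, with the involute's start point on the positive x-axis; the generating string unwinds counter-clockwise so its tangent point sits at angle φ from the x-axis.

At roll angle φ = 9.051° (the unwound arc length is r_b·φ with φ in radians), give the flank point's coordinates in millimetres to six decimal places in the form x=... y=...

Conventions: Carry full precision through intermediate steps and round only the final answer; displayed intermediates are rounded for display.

topology: single-mesh involute geometry — m = 2.548, N = 41
pitch radius r_p = m·N/2 = 2.548·41/2 = 52.234000
base radius r_b = r_p·cos α = 52.234000·cos 16.735° = 50.021722
roll angle φ = 9.051° = 0.15796975 rad
x = r_b·(cos φ + φ·sin φ) = 50.641966
y = r_b·(sin φ − φ·cos φ) = 0.065565

x=50.641966 y=0.065565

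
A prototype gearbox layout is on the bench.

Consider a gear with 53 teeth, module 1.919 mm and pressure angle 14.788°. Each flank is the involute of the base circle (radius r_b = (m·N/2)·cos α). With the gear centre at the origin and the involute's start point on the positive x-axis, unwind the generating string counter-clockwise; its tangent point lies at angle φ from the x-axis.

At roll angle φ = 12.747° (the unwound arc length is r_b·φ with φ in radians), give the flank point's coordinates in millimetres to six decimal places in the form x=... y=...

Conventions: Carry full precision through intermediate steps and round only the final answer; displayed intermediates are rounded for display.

x=50.370895 y=0.179587

class = single-mesh tooth geometry [base-circle involute, m = 1.919, 53T]
pitch radius r_p = m·N/2 = 1.919·53/2 = 50.853500
base radius r_b = r_p·cos α = 50.853500·cos 14.788° = 49.169073
roll angle φ = 12.747° = 0.22247712 rad
x = r_b·(cos φ + φ·sin φ) = 50.370895
y = r_b·(sin φ − φ·cos φ) = 0.179587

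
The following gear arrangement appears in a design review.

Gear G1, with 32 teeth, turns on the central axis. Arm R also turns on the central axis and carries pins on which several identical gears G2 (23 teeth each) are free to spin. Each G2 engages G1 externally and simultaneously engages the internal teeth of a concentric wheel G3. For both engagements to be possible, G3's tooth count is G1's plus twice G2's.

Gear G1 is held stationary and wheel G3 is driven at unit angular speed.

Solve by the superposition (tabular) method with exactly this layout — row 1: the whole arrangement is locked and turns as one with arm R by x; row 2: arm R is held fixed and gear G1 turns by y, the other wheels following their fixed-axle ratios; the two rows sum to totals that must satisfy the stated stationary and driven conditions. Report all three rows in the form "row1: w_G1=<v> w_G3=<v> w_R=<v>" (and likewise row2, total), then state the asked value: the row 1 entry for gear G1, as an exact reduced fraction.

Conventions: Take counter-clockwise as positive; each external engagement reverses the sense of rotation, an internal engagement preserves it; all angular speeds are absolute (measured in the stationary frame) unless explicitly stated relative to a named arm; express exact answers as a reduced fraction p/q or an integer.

class = planetary set [G3 = 32+2·23 = 78; Willis about the carrier]
row 1 — lock + rotate with arm: ω_sun = ω_ring = ω_arm = x
row 2 — arm fixed, fixed-axis ratios: sun y, ring −(32/78)·y, arm 0
boundary: total ω_sun = x + y = 0 and total ω_ring = x − (32/78)·y = 1  ⇒  y = -39/55, x = 39/55
row 2 ring = −(32/78)·(-39/55) = 16/55
totals (row 1 + row 2): sun 39/55 + (-39/55) = 0, ring 39/55 + 16/55 = 1, arm 39/55 + 0 = 39/55
asked cell (row1, sun) = 39/55

row1: w_G1=39/55 w_G3=39/55 w_R=39/55
row2: w_G1=-39/55 w_G3=16/55 w_R=0
total: w_G1=0 w_G3=1 w_R=39/55
asked value: 39/55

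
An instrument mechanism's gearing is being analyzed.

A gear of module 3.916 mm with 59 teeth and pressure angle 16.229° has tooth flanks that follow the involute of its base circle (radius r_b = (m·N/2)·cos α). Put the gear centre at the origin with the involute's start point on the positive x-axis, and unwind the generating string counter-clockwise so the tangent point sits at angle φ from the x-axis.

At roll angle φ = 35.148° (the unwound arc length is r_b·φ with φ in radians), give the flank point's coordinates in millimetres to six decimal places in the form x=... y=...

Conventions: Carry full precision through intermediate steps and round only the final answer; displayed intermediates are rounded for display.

x=129.866307 y=8.218364

class = single-mesh tooth geometry [base-circle involute, m = 3.916, 59T]
pitch radius r_p = m·N/2 = 3.916·59/2 = 115.522000
base radius r_b = r_p·cos α = 115.522000·cos 16.229° = 110.918720
roll angle φ = 35.148° = 0.61344833 rad
x = r_b·(cos φ + φ·sin φ) = 129.866307
y = r_b·(sin φ − φ·cos φ) = 8.218364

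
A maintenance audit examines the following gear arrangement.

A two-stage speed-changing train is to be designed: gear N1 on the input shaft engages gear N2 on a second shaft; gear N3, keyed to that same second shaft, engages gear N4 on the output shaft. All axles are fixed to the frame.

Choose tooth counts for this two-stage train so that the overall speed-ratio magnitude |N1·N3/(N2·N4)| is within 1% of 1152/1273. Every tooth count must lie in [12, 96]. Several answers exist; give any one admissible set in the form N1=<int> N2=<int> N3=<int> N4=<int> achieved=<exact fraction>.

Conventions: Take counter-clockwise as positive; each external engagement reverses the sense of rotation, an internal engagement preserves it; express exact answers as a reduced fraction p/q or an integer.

2-stage fixed-axis compound train for ratio 1152/1273
target = 1152/1273 in lowest terms: an exact hit needs N1·N3 = k·1152 and N2·N4 = k·1273 for one integer k, every count in [12, 96]; additionally prefer no 1:1 stage (N1 ≠ N2, N3 ≠ N4)
k = 1: N1·N3 = 1152 = 12·96, N2·N4 = 1273 = 19·67
achieved = 12·96/(19·67) = 1152/1273; |achieved − target| = 0 ≤ 288/31825 ✓

N1=12 N2=19 N3=96 N4=67 achieved=1152/1273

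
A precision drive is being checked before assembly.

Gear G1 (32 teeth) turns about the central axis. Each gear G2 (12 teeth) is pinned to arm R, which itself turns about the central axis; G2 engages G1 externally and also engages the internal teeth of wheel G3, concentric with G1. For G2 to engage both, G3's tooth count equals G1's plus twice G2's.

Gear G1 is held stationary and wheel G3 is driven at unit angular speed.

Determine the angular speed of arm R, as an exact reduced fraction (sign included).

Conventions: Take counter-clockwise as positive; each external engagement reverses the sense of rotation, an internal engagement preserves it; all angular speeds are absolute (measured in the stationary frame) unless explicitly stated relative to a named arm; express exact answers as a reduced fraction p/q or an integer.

7/11

class = planetary set [G3 = 32+2·12 = 56; Willis about the carrier]
ring teeth: 32 + 2·12 = 56
32(ω_sun−ω_arm) = −56(ω_ring−ω_arm),  ω_sun = 0, ω_ring = 1
32(0−ω_arm) = −56(1−ω_arm)  ⇒  88·ω_arm = 56  ⇒  ω_arm = 7/11
exact speed ratio = 7/11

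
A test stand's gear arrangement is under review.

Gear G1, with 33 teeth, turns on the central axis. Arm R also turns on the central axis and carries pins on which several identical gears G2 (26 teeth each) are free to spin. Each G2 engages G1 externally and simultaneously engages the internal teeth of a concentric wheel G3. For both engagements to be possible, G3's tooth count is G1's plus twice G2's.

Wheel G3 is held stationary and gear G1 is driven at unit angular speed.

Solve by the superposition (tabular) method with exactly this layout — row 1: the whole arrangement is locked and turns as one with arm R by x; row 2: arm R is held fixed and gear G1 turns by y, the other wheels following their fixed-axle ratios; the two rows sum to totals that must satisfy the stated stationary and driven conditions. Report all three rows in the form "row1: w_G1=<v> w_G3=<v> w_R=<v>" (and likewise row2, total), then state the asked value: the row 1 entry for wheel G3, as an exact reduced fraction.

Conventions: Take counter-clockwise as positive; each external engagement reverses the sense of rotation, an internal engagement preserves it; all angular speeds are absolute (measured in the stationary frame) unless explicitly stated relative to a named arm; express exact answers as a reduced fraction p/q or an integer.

row1: w_G1=33/118 w_G3=33/118 w_R=33/118
row2: w_G1=85/118 w_G3=-33/118 w_R=0
total: w_G1=1 w_G3=0 w_R=33/118
asked value: 33/118

topology: planetary set — G1 33T / G2 26T / G3 85T, arm = carrier (Willis)
row 1: whole set turns with the arm by x
row 2 — arm fixed, fixed-axis ratios: sun y, ring −(33/85)·y, arm 0
boundary: total ω_ring = x − (33/85)·y = 0 and total ω_sun = x + y = 1  ⇒  y = 85/118, x = 33/118
row 2 ring = −(33/85)·85/118 = -33/118
totals (row 1 + row 2): sun 33/118 + 85/118 = 1, ring 33/118 + (-33/118) = 0, arm 33/118 + 0 = 33/118
asked cell (row1, ring) = 33/118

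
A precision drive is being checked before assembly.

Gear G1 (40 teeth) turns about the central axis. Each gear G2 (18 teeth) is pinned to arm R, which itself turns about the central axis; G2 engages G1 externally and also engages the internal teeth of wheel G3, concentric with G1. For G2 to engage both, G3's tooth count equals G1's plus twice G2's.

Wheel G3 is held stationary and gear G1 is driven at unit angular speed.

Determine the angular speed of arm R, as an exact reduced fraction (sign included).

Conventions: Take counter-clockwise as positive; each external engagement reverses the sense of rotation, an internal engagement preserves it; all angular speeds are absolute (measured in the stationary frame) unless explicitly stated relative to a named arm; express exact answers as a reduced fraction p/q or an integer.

planetary set (40T centre, 18T on arm, 76T internal) — Willis relation
ring teeth: 40 + 2·18 = 76
40(ω_sun−ω_arm) = −76(ω_ring−ω_arm),  ω_ring = 0, ω_sun = 1
40(1−ω_arm) = −76(0−ω_arm)  ⇒  116·ω_arm = 40  ⇒  ω_arm = 10/29
exact speed ratio = 10/29

10/29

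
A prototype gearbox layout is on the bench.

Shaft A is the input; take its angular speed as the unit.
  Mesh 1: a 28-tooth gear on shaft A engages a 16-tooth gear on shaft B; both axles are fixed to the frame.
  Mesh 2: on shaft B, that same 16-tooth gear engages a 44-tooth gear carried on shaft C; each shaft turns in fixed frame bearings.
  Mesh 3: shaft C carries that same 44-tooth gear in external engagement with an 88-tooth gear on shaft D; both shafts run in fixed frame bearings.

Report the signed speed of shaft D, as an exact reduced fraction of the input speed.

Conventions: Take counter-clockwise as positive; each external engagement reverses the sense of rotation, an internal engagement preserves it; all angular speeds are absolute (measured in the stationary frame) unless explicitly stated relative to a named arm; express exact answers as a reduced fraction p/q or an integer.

-7/22

3-mesh fixed-axis compound train (all bearings frame-fixed)
mesh 1 [28T→16T]: |ω|/ω_in = 1×28/16 = 7/4, sense flips to −
mesh 2 [16T→44T]: |ω|/ω_in = (7/4)×16/44 = 7/11, sense flips to +
mesh 3 [44T→88T]: |ω|/ω_in = (7/11)×44/88 = 7/22, sense flips to −
signed output speed (× input speed) = -7/22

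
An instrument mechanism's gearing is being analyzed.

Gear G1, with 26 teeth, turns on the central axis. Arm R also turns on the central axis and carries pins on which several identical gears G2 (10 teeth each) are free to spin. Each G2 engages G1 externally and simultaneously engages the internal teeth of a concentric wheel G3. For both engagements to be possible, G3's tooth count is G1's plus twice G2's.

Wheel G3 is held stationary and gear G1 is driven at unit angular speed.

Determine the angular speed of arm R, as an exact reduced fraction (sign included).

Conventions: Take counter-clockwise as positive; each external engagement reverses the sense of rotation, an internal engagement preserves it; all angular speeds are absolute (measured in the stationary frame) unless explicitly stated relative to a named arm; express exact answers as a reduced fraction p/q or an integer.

topology: planetary set — G1 26T / G2 10T / G3 46T, arm = carrier (Willis)
ring teeth: 26 + 2·10 = 46
26(ω_sun−ω_arm) = −46(ω_ring−ω_arm),  ω_ring = 0, ω_sun = 1
26(1−ω_arm) = −46(0−ω_arm)  ⇒  72·ω_arm = 26  ⇒  ω_arm = 13/36
exact speed ratio = 13/36

13/36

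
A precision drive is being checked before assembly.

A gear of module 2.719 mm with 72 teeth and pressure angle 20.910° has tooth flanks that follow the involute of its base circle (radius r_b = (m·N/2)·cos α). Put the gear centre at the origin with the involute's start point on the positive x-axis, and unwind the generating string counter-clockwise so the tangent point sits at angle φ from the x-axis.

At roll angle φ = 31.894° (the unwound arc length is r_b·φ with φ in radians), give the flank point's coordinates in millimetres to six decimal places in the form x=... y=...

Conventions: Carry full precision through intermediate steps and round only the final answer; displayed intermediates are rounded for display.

class = single-mesh tooth geometry [base-circle involute, m = 2.719, 72T]
pitch radius r_p = m·N/2 = 2.719·72/2 = 97.884000
base radius r_b = r_p·cos α = 97.884000·cos 20.910° = 91.437575
roll angle φ = 31.894° = 0.55665531 rad
x = r_b·(cos φ + φ·sin φ) = 104.525541
y = r_b·(sin φ − φ·cos φ) = 5.096184

x=104.525541 y=5.096184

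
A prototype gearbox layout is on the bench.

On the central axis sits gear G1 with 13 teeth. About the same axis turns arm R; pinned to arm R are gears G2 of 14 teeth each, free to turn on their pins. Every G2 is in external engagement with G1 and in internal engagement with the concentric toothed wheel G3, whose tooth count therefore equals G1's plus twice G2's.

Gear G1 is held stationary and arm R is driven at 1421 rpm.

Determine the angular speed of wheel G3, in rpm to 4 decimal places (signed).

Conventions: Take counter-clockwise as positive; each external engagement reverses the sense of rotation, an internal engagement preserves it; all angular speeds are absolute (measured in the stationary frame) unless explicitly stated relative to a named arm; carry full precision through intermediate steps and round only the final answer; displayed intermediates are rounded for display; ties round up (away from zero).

class = planetary set [G3 = 13+2·14 = 41; Willis about the carrier]
normalise by the input: solve with ω_arm = 1, then scale by 1421 rpm
ring teeth: 13 + 2·14 = 41
13(ω_sun−ω_arm) = −41(ω_ring−ω_arm),  ω_sun = 0, ω_arm = 1
ω_ring = 1 − (13/41)(0−1) = 54/41
scale: ω_ring = 54/41 × 1421 rpm = +1871.5610 rpm

+1871.5610 rpm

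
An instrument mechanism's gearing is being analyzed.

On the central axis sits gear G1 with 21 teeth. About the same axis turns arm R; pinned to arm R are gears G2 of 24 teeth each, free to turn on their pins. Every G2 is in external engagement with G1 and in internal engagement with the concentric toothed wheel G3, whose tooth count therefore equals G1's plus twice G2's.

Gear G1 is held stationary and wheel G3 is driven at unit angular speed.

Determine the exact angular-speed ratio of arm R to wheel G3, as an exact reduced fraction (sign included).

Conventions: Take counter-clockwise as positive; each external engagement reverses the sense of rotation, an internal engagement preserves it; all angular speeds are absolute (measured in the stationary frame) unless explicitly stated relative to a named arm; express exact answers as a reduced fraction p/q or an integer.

class = planetary set [G3 = 21+2·24 = 69; Willis about the carrier]
ring teeth: 21 + 2·24 = 69
21(ω_sun−ω_arm) = −69(ω_ring−ω_arm),  ω_sun = 0, ω_ring = 1
21(0−ω_arm) = −69(1−ω_arm)  ⇒  90·ω_arm = 69  ⇒  ω_arm = 23/30
ω_out/ω_in = 23/30

23/30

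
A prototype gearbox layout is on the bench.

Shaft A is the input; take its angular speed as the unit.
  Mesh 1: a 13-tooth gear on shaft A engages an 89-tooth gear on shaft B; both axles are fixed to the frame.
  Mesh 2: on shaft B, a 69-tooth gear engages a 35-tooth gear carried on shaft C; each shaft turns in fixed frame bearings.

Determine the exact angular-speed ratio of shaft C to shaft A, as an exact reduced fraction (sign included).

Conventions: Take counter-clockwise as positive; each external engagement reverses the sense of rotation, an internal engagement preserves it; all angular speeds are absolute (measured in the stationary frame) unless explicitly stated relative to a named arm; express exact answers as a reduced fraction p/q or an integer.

class = fixed-axis compound train [2 meshes; 2 ratios multiply, 2 sense flips]
mesh 1 [13T→89T]: running ratio 13/89, sense −
mesh 2 [69T→35T]: running ratio 897/3115, sense +
ω_out/ω_in = 897/3115

897/3115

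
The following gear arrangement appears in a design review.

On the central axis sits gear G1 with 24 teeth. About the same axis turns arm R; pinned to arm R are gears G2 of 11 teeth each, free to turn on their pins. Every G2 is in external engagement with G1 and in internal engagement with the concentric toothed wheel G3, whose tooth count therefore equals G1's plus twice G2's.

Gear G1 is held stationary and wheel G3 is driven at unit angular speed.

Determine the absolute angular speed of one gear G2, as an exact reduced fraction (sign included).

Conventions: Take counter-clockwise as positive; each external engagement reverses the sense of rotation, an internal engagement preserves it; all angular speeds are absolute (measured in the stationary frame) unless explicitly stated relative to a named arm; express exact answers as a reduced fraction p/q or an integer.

23/11

class = planetary set [G3 = 24+2·11 = 46; Willis about the carrier]
ring teeth: 24 + 2·11 = 46
24(ω_sun−ω_arm) = −46(ω_ring−ω_arm),  ω_sun = 0, ω_ring = 1
24(0−ω_arm) = −46(1−ω_arm)  ⇒  70·ω_arm = 46  ⇒  ω_arm = 23/35
sun–planet mesh: 24·(0−23/35) = −11·(ω_p−ω_arm)  ⇒  ω_p−ω_arm = 552/385
ω_p = 23/35 + 552/385 = 23/11
exact speed ratio = 23/11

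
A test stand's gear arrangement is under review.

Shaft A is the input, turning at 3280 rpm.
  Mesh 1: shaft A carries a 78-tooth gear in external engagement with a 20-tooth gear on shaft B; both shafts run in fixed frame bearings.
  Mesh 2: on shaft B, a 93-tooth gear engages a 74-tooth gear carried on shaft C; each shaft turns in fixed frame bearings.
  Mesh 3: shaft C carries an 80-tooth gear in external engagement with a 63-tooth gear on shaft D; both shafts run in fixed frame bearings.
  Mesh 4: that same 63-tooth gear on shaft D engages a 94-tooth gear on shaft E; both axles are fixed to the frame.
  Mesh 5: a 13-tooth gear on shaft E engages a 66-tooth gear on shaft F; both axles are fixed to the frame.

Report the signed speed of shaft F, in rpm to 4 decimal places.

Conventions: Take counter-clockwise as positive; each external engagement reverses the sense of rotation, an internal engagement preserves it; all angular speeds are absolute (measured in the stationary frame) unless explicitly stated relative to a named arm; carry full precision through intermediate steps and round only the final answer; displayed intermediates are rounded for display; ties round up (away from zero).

-2694.9532 rpm

class = fixed-axis compound train [5 meshes; 5 ratios multiply, 5 sense flips]
mesh 1 [78T→20T]: ω = 3280.0000×78/20 = 12792.0000 rpm, sense flips to −
mesh 2 [93T→74T]: ω = 12792.0000×93/74 = 16076.4324 rpm, sense flips to +
mesh 3 [80T→63T]: ω = 16076.4324×80/63 = 20414.5174 rpm, sense flips to −
mesh 4 [63T→94T]: ω = 20414.5174×63/94 = 13682.0702 rpm, sense flips to +
mesh 5 [13T→66T]: ω = 13682.0702×13/66 = 2694.9532 rpm, sense flips to −
signed output speed = -2694.9532 rpm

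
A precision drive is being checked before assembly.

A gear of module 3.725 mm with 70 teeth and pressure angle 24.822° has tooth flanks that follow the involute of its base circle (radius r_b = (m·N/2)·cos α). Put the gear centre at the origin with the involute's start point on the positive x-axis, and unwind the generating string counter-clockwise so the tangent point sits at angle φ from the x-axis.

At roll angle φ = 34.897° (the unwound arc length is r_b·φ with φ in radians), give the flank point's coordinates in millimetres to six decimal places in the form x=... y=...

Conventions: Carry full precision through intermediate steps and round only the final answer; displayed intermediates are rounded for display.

x=138.284689 y=8.585680

single-mesh involute tooth geometry (70T wheel at module 3.725)
pitch radius r_p = m·N/2 = 3.725·70/2 = 130.375000
base radius r_b = r_p·cos α = 130.375000·cos 24.822° = 118.330482
roll angle φ = 34.897° = 0.60906755 rad
x = r_b·(cos φ + φ·sin φ) = 138.284689
y = r_b·(sin φ − φ·cos φ) = 8.585680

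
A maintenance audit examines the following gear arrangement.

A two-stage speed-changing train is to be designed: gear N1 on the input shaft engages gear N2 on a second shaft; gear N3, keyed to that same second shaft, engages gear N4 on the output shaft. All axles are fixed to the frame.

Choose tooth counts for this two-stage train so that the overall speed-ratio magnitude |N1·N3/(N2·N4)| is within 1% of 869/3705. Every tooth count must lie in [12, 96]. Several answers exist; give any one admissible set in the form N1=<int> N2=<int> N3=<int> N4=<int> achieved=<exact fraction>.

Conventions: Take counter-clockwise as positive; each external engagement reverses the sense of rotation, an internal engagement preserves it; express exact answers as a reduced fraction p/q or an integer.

N1=22 N2=78 N3=79 N4=95 achieved=869/3705

2-stage fixed-axis compound train for ratio 869/3705
target = 869/3705 in lowest terms: an exact hit needs N1·N3 = k·869 and N2·N4 = k·3705 for one integer k, every count in [12, 96]; additionally prefer no 1:1 stage (N1 ≠ N2, N3 ≠ N4)
k = 1: no 1:1-free in-range split of k·869 and k·3705 into factor pairs; take k = 2
k = 2: N1·N3 = 1738 = 22·79, N2·N4 = 7410 = 78·95
achieved = 22·79/(78·95) = 869/3705; |achieved − target| = 0 ≤ 869/370500 ✓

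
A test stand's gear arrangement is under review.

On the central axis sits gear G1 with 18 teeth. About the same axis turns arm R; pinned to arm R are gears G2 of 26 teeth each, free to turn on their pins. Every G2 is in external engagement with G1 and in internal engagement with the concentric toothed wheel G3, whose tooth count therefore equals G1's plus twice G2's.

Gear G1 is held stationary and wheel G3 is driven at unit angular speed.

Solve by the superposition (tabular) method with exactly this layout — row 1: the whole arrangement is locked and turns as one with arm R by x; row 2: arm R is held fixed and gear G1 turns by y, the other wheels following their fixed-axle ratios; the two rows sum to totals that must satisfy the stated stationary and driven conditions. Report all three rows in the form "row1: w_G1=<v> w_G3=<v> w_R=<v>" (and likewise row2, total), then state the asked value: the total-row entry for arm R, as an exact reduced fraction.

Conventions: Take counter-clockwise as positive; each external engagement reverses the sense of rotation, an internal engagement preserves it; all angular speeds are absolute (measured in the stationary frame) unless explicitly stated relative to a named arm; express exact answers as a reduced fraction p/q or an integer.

row1: w_G1=35/44 w_G3=35/44 w_R=35/44
row2: w_G1=-35/44 w_G3=9/44 w_R=0
total: w_G1=0 w_G3=1 w_R=35/44
asked value: 35/44

recognized (axles ride arm R): planetary set, 18/26/70 teeth
superposition row 1 [locked train]: every member turns x
row 2: sun turns y, ring = −(18/70)·y, arm 0
boundary: total ω_sun = x + y = 0 and total ω_ring = x − (18/70)·y = 1  ⇒  y = -35/44, x = 35/44
row 2 ring = −(18/70)·(-35/44) = 9/44
totals (row 1 + row 2): sun 35/44 + (-35/44) = 0, ring 35/44 + 9/44 = 1, arm 35/44 + 0 = 35/44
asked cell (total, arm) = 35/44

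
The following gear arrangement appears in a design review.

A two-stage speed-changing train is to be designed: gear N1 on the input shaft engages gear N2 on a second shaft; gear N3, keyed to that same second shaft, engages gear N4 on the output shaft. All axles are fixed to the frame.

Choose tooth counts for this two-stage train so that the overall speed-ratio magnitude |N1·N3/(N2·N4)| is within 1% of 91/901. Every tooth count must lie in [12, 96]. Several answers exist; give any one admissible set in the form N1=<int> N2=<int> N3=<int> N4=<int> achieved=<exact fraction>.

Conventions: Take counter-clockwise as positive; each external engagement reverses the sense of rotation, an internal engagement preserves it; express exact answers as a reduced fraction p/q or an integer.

N1=13 N2=34 N3=14 N4=53 achieved=91/901

design class (target 91/901): fixed-axis compound train
target = 91/901 in lowest terms: an exact hit needs N1·N3 = k·91 and N2·N4 = k·901 for one integer k, every count in [12, 96]; additionally prefer no 1:1 stage (N1 ≠ N2, N3 ≠ N4)
k = 1: no 1:1-free in-range split of k·91 and k·901 into factor pairs; take k = 2
k = 2: N1·N3 = 182 = 13·14, N2·N4 = 1802 = 34·53
achieved = 13·14/(34·53) = 91/901; |achieved − target| = 0 ≤ 91/90100 ✓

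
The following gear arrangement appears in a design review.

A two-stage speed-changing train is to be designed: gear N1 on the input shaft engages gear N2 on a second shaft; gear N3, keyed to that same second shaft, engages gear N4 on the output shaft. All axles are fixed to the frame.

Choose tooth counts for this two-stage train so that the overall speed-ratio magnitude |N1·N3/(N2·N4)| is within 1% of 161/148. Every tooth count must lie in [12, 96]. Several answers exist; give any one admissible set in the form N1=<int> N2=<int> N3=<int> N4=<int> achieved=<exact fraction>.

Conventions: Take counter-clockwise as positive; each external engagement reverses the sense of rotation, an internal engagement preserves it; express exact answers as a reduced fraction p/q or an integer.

2-stage fixed-axis compound train for ratio 161/148
target = 161/148 in lowest terms: an exact hit needs N1·N3 = k·161 and N2·N4 = k·148 for one integer k, every count in [12, 96]; additionally prefer no 1:1 stage (N1 ≠ N2, N3 ≠ N4)
k = 1…2: no 1:1-free in-range split of k·161 and k·148 into factor pairs; take k = 3
k = 3: N1·N3 = 483 = 21·23, N2·N4 = 444 = 12·37
achieved = 21·23/(12·37) = 161/148; |achieved − target| = 0 ≤ 161/14800 ✓

N1=21 N2=12 N3=23 N4=37 achieved=161/148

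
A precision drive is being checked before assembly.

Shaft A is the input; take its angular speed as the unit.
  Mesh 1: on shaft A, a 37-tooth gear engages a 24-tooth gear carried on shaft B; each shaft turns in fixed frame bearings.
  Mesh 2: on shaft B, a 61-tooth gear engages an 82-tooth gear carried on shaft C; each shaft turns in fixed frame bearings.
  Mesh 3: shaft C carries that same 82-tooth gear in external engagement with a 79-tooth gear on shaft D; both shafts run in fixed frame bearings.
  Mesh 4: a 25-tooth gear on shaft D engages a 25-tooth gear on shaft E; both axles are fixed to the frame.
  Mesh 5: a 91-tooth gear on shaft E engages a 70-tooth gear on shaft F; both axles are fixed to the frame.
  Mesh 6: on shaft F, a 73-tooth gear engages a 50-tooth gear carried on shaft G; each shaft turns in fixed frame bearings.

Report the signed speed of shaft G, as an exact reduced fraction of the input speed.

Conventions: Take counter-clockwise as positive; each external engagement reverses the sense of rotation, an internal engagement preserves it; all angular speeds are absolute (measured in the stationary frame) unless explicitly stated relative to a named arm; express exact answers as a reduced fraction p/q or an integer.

2141893/948000

6-mesh fixed-axis compound train (all bearings frame-fixed)
mesh 1 [37T→24T]: |ω|/ω_in = 1×37/24 = 37/24, sense flips to −
mesh 2 [61T→82T]: |ω|/ω_in = (37/24)×61/82 = 2257/1968, sense flips to +
mesh 3 [82T→79T]: |ω|/ω_in = (2257/1968)×82/79 = 2257/1896, sense flips to −
mesh 4 [25T→25T]: |ω|/ω_in = (2257/1896)×25/25 = 2257/1896, sense flips to +
mesh 5 [91T→70T]: |ω|/ω_in = (2257/1896)×91/70 = 29341/18960, sense flips to −
mesh 6 [73T→50T]: |ω|/ω_in = (29341/18960)×73/50 = 2141893/948000, sense flips to +
signed output speed (× input speed) = 2141893/948000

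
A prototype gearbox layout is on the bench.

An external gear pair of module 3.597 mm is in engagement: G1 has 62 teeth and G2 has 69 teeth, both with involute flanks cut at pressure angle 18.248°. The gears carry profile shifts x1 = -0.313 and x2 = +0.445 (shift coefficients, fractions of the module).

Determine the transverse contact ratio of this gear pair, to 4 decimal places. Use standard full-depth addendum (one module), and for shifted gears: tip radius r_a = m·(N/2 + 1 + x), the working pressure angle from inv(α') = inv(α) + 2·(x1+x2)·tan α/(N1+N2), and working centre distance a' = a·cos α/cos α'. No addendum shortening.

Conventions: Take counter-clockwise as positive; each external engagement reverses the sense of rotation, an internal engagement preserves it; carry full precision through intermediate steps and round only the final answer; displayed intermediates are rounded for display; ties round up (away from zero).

class = single-mesh tooth geometry [involute pair 62T × 69T, m = 3.597]
base radii: r_b1 = 105.899319, r_b2 = 117.855694
tip radii: r_a1 = 113.978139, r_a2 = 129.294165
inv(α') = inv(18.248°) + 2·(-0.313+0.445)·tan α/(62+69) = 0.01188862  ⇒  α' = 18.59123°
a' = a·cos α / cos α' = 235.6035·cos 18.248°/cos 18.59123° = 236.074017
action lengths: √(r_a1²−r_b1²) = 42.146771, √(r_a2²−r_b2²) = 53.169695
base pitch p_b = π·m·cos α = 10.732017
CR = (42.146771 + 53.169695 − 236.074017·sin 18.59123°)/10.732017 = 1.868493
contact ratio ≈ 1.8685

1.8685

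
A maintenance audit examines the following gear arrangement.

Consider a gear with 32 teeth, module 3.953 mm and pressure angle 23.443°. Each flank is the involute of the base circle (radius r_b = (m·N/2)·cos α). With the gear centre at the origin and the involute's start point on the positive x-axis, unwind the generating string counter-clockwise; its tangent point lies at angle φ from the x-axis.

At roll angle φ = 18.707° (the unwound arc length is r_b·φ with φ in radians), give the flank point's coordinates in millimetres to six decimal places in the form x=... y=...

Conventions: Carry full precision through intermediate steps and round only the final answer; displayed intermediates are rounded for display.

x=61.038232 y=0.666068

class = single-mesh tooth geometry [base-circle involute, m = 3.953, 32T]
pitch radius r_p = m·N/2 = 3.953·32/2 = 63.248000
base radius r_b = r_p·cos α = 63.248000·cos 23.443° = 58.027277
roll angle φ = 18.707° = 0.32649874 rad
x = r_b·(cos φ + φ·sin φ) = 61.038232
y = r_b·(sin φ − φ·cos φ) = 0.666068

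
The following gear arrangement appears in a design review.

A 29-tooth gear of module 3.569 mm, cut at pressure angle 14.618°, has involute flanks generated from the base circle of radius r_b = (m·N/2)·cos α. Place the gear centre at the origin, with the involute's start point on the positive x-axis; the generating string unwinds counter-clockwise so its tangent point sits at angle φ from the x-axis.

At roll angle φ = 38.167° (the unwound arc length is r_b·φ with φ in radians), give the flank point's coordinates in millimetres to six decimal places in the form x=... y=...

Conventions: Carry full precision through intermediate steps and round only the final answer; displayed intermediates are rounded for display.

x=59.983129 y=4.718495

recognized (one wheel, involute flank): single-mesh tooth geometry, m = 3.569, N = 29
pitch radius r_p = m·N/2 = 3.569·29/2 = 51.750500
base radius r_b = r_p·cos α = 51.750500·cos 14.618° = 50.075333
roll angle φ = 38.167° = 0.66613982 rad
x = r_b·(cos φ + φ·sin φ) = 59.983129
y = r_b·(sin φ − φ·cos φ) = 4.718495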